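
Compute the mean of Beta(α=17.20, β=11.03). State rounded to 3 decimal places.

0.609

The Beta mean is α/(α+β) = 17.20/(17.20+11.03) = 0.609.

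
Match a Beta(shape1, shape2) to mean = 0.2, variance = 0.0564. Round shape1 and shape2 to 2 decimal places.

Write ν = shape1+shape2; then shape1 = μν and Var = μ(1−μ)/(ν+1).
ν = μ(1−μ)/Var − 1 = 0.16/0.0564 − 1 = 1.8369.
shape1 = 0.2·1.8369 = 0.37, shape2 = 0.8·1.8369 = 1.47.

shape1 = 0.37, shape2 = 1.47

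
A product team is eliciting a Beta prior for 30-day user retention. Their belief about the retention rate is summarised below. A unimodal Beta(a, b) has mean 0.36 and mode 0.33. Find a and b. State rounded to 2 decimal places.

a = 4.08, b = 7.25

With s = a+b: μ = a/s and mode = (a−1)/(s−2). Eliminating a = μs,
μs − 1 = m(s−2) ⇒ s(μ−m) = 1−2m ⇒ s = 0.34/0.03 = 11.3333.
So a = μs = 4.08, b = (1−μ)s = 7.25.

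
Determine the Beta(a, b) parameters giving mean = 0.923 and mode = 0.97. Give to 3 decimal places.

a = 18.460, b = 1.540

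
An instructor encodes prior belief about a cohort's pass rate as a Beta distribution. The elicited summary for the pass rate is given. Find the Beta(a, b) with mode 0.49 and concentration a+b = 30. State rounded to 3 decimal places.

a = 14.720, b = 15.280

For a,b>1 the mode is (a−1)/(a+b−2), so a = mode·(κ−2)+1 = 0.49×28+1 = 14.720.
And b = (1−mode)·(κ−2)+1 = 0.51×28+1 = 15.280.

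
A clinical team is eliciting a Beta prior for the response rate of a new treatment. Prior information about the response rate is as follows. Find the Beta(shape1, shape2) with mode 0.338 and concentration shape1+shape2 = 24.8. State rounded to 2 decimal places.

Mode = (shape1−1)/(κ−2) with κ = shape1+shape2, so shape1−1 = 0.338·22.8 = 7.71.
shape1 = 8.71; shape2 = κ − shape1 = 16.09.

shape1 = 8.71, shape2 = 16.09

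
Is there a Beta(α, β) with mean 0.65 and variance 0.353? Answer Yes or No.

No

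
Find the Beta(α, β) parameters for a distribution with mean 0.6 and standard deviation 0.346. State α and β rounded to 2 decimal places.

α = 0.60, β = 0.40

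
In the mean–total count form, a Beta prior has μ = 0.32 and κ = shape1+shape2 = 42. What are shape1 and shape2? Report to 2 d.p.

shape1 = 13.44, shape2 = 28.56

Split κ in proportion μ : (1−μ): shape1 = 0.32·42 = 13.44, shape2 = 42 − 13.44 = 28.56.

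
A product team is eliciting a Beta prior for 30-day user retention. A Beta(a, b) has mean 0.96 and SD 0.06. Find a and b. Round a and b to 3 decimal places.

a = 9.280, b = 0.387

σ² = 0.06² = 0.0036.
With s = a+b, Var = μ(1−μ)/(s+1), so s+1 = (0.96×0.04)/0.0036 = 10.6667 and s = 9.6667.
a = μs = 9.280, b = (1−μ)s = 0.387.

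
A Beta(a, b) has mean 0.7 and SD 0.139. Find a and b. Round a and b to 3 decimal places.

a = 6.908, b = 2.961

First σ² = 0.019321. Setting a = μn, b = (1−μ)n with n = a+b,
μ(1−μ)/(n+1) = 0.019321 ⇒ n+1 = 0.21/0.019321 = 10.8690 ⇒ n = 9.8690.
Hence a = 0.7×9.8690 = 6.908, b = 0.3×9.8690 = 2.961.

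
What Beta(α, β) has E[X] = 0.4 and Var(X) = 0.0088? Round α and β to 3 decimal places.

α = 10.509, β = 15.764

Let s = α+β. The Beta variance is μ(1−μ)/(s+1).
So s+1 = μ(1−μ)/σ² = (0.4×0.6)/0.0088 = 0.24/0.0088 = 27.2727, giving s = 26.2727.
Then α = μs = 0.4×26.2727 = 10.509 and β = (1−μ)s = 0.6×26.2727 = 15.764.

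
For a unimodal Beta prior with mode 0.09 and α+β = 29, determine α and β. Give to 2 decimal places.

α = 3.43, β = 25.57

For α,β>1 the mode is (α−1)/(α+β−2), so α = mode·(κ−2)+1 = 0.09×27+1 = 3.43.
And β = (1−mode)·(κ−2)+1 = 0.91×27+1 = 25.57.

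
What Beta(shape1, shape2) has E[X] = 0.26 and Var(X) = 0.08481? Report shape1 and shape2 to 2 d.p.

shape1 = 0.33, shape2 = 0.94

Let s = shape1+shape2. The Beta variance is μ(1−μ)/(s+1).
So s+1 = μ(1−μ)/σ² = (0.26×0.74)/0.08481 = 0.1924/0.08481 = 2.2686, giving s = 1.2686.
Then shape1 = μs = 0.26×1.2686 = 0.33 and shape2 = (1−μ)s = 0.74×1.2686 = 0.94.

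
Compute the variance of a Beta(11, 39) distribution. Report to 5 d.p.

0.00336

μ = 11/50 = 0.220000; Var = μ(1−μ)/(α+β+1) = 0.1716000/51 = 0.00336.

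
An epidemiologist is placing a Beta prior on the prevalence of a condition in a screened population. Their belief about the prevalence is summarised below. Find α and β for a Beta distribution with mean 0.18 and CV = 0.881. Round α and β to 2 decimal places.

σ = CV·μ = 0.881×0.18 = 0.15858, so σ² = 0.025148.
s+1 = μ(1−μ)/σ² = 0.1476/0.025148 = 5.8693, so s = α+β = 4.8693.
α = μs = 0.88, β = (1−μ)s = 3.99.

α = 0.88, β = 3.99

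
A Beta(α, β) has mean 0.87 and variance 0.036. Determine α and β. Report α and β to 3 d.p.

By moment matching, α+β = μ(1−μ)/σ² − 1 = (0.87·0.13)/0.036 − 1 = 3.1417 − 1 = 2.1417.
Since α/(α+β) = μ, α = 0.87·2.1417 = 1.863 and β = 0.13·2.1417 = 0.278.

α = 1.863, β = 0.278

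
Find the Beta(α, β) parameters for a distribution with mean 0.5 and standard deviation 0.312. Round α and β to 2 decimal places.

α = 0.78, β = 0.78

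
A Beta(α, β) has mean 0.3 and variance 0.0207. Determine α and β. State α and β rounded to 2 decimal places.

α = 2.74, β = 6.40

Let s = α+β. The Beta variance is μ(1−μ)/(s+1).
So s+1 = μ(1−μ)/σ² = (0.3×0.7)/0.0207 = 0.21/0.0207 = 10.1449, giving s = 9.1449.
Then α = μs = 0.3×9.1449 = 2.74 and β = (1−μ)s = 0.7×9.1449 = 6.40.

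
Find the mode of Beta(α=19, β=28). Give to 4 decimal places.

The density x^(α−1)(1−x)^(β−1) is maximised at (α−1)/(α+β−2) = 18/45 = 0.4000.

0.4000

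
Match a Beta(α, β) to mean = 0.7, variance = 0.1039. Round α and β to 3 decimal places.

Let s = α+β. The Beta variance is μ(1−μ)/(s+1).
So s+1 = μ(1−μ)/σ² = (0.7×0.3)/0.1039 = 0.21/0.1039 = 2.0212, giving s = 1.0212.
Then α = μs = 0.7×1.0212 = 0.715 and β = (1−μ)s = 0.3×1.0212 = 0.306.

α = 0.715, β = 0.306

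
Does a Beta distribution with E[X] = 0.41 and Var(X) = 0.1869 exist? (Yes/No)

Yes

The Beta variance bound is σ² < μ(1−μ).
Here μ(1−μ) = 0.41×0.59 = 0.2419, and 0.1869 < 0.2419.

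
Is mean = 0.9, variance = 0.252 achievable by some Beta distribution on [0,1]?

A Beta with mean μ has variance μ(1−μ)/(α+β+1) < μ(1−μ).
Here μ(1−μ) = 0.9×0.1 = 0.09, and 0.252 ≥ 0.09.

No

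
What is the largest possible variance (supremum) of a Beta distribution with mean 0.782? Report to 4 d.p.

Var = μ(1−μ)/(α+β+1), which approaches μ(1−μ) as α+β → 0.
So the supremum is μ(1−μ) = 0.782×0.218 = 0.1705.

0.1705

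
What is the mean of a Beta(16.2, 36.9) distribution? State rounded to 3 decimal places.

0.305

The Beta mean is α/(α+β) = 16.2/(16.2+36.9) = 0.305.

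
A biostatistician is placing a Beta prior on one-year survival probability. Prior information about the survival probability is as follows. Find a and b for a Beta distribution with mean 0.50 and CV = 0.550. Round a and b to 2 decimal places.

a = 1.15, b = 1.15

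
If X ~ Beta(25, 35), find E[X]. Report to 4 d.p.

0.4167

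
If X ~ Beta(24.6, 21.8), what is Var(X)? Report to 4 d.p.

0.0053

μ = 24.6/46.4 = 0.530172; Var = μ(1−μ)/(α+β+1) = 0.2490896/47.4 = 0.0053.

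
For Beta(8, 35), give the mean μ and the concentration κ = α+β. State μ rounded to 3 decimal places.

μ = 0.186, κ = 43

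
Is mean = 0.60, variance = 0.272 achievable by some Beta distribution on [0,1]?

No

For any Beta, Var(X) < E[X]·(1−E[X]).
Here μ(1−μ) = 0.60×0.40 = 0.2400, and 0.272 ≥ 0.2400.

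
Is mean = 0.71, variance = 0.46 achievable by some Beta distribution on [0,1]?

No

A Beta with mean μ has variance μ(1−μ)/(α+β+1) < μ(1−μ).
Here μ(1−μ) = 0.71×0.29 = 0.2059, and 0.46 ≥ 0.2059.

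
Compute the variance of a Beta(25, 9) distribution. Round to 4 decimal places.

α+β = 34 and αβ = 225, so Var = αβ/[(α+β)²(α+β+1)] = 225/40460 = 0.0056.

0.0056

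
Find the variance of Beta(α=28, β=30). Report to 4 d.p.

0.0042

Var = αβ/[(α+β)²(α+β+1)] = (28×30)/(58²×59) = 840/198476 = 0.0042.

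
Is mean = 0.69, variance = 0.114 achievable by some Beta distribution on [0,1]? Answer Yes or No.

For any Beta, Var(X) < E[X]·(1−E[X]).
Here μ(1−μ) = 0.69×0.31 = 0.2139, and 0.114 < 0.2139.

Yes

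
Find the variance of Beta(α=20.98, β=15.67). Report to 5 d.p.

Var = αβ/[(α+β)²(α+β+1)] = (20.98×15.67)/(36.65²×37.65) = 328.7566/50572.327125 = 0.00650.

0.00650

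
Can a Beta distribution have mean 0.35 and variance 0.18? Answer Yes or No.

Yes

For any Beta, Var(X) < E[X]·(1−E[X]).
Here μ(1−μ) = 0.35×0.65 = 0.2275, and 0.18 < 0.2275.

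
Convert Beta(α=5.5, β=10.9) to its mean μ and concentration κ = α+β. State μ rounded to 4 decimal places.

μ = 0.3354, κ = 16.4

κ = α+β = 5.5+10.9 = 16.4; μ = α/κ = 5.5/16.4 = 0.3354.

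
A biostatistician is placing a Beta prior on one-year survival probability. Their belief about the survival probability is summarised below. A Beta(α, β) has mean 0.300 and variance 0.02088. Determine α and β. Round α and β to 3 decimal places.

Let s = α+β. The Beta variance is μ(1−μ)/(s+1).
So s+1 = μ(1−μ)/σ² = (0.300×0.700)/0.02088 = 0.210000/0.02088 = 10.0575, giving s = 9.0575.
Then α = μs = 0.300×9.0575 = 2.717 and β = (1−μ)s = 0.700×9.0575 = 6.340.

α = 2.717, β = 6.340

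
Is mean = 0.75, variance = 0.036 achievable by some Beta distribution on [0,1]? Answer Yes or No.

Yes

A Beta with mean μ has variance μ(1−μ)/(α+β+1) < μ(1−μ).
Here μ(1−μ) = 0.75×0.25 = 0.1875, and 0.036 < 0.1875.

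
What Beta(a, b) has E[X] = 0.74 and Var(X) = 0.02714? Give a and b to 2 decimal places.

Write ν = a+b; then a = μν and Var = μ(1−μ)/(ν+1).
ν = μ(1−μ)/Var − 1 = 0.1924/0.02714 − 1 = 6.0892.
a = 0.74·6.0892 = 4.51, b = 0.26·6.0892 = 1.58.

a = 4.51, b = 1.58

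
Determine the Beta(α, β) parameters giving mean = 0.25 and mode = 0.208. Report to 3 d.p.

α = 3.476, β = 10.429

With s = α+β: μ = α/s and mode = (α−1)/(s−2). Eliminating α = μs,
μs − 1 = m(s−2) ⇒ s(μ−m) = 1−2m ⇒ s = 0.584/0.042 = 13.9048.
So α = μs = 3.476, β = (1−μ)s = 10.429.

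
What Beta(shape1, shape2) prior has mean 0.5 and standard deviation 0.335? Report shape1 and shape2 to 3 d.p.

shape1 = 0.614, shape2 = 0.614

σ² = 0.335² = 0.112225.
With s = shape1+shape2, Var = μ(1−μ)/(s+1), so s+1 = (0.5×0.5)/0.112225 = 2.2277 and s = 1.2277.
shape1 = μs = 0.614, shape2 = (1−μ)s = 0.614.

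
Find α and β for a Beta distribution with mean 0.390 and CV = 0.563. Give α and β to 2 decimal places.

σ = CV·μ = 0.563×0.390 = 0.21957, so σ² = 0.048211.
s+1 = μ(1−μ)/σ² = 0.237900/0.048211 = 4.9346, so s = α+β = 3.9346.
α = μs = 1.53, β = (1−μ)s = 2.40.

α = 1.53, β = 2.40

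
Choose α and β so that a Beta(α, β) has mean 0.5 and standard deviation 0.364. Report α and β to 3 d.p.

Variance = 0.364² = 0.132496. The moment-matching identity α+β = μ(1−μ)/Var − 1 gives
α+β = 0.25/0.132496 − 1 = 0.8868, so α = μ·0.8868 = 0.443 and β = (1−μ)·0.8868 = 0.443.

α = 0.443, β = 0.443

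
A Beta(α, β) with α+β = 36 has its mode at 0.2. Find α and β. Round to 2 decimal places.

For α,β>1 the mode is (α−1)/(α+β−2), so α = mode·(κ−2)+1 = 0.2×34+1 = 7.80.
And β = (1−mode)·(κ−2)+1 = 0.8×34+1 = 28.20.

α = 7.80, β = 28.20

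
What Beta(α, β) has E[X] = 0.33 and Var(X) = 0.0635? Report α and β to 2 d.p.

Let s = α+β. The Beta variance is μ(1−μ)/(s+1).
So s+1 = μ(1−μ)/σ² = (0.33×0.67)/0.0635 = 0.2211/0.0635 = 3.4819, giving s = 2.4819.
Then α = μs = 0.33×2.4819 = 0.82 and β = (1−μ)s = 0.67×2.4819 = 1.66.

α = 0.82, β = 1.66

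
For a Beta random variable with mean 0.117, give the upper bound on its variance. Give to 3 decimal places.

0.103

Var = μ(1−μ)/(α+β+1), which approaches μ(1−μ) as α+β → 0.
So the supremum is μ(1−μ) = 0.117×0.883 = 0.103.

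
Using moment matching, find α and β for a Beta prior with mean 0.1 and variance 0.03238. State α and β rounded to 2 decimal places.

α = 0.18, β = 1.60

Write ν = α+β; then α = μν and Var = μ(1−μ)/(ν+1).
ν = μ(1−μ)/Var − 1 = 0.09/0.03238 − 1 = 1.7795.
α = 0.1·1.7795 = 0.18, β = 0.9·1.7795 = 1.60.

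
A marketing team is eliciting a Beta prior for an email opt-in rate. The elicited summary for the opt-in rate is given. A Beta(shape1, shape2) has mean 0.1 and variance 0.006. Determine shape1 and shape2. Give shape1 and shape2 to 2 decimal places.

Let s = shape1+shape2. The Beta variance is μ(1−μ)/(s+1).
So s+1 = μ(1−μ)/σ² = (0.1×0.9)/0.006 = 0.09/0.006 = 15.0000, giving s = 14.0000.
Then shape1 = μs = 0.1×14.0000 = 1.40 and shape2 = (1−μ)s = 0.9×14.0000 = 12.60.

shape1 = 1.40, shape2 = 12.60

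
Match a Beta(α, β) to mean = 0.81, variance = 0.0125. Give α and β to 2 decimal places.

Let s = α+β. The Beta variance is μ(1−μ)/(s+1).
So s+1 = μ(1−μ)/σ² = (0.81×0.19)/0.0125 = 0.1539/0.0125 = 12.3120, giving s = 11.3120.
Then α = μs = 0.81×11.3120 = 9.16 and β = (1−μ)s = 0.19×11.3120 = 2.15.

α = 9.16, β = 2.15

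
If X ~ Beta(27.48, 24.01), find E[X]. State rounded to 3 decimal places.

0.534

E[X] = α/(α+β) = 27.48/51.49 = 0.534.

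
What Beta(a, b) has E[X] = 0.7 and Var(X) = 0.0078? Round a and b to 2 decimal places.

a = 18.15, b = 7.78

By moment matching, a+b = μ(1−μ)/σ² − 1 = (0.7·0.3)/0.0078 − 1 = 26.9231 − 1 = 25.9231.
Since a/(a+b) = μ, a = 0.7·25.9231 = 18.15 and b = 0.3·25.9231 = 7.78.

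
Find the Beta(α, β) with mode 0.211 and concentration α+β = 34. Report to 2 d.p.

α = 7.75, β = 26.25

For α,β>1 the mode is (α−1)/(α+β−2), so α = mode·(κ−2)+1 = 0.211×32+1 = 7.75.
And β = (1−mode)·(κ−2)+1 = 0.789×32+1 = 26.25.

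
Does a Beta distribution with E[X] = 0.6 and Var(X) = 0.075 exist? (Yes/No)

Yes

A Beta with mean μ has variance μ(1−μ)/(α+β+1) < μ(1−μ).
Here μ(1−μ) = 0.6×0.4 = 0.24, and 0.075 < 0.24.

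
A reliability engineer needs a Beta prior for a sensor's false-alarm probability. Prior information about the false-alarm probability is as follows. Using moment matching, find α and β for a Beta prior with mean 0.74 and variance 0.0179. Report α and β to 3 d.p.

α = 7.214, β = 2.535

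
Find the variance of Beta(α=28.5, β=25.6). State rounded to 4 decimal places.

0.0045

α+β = 54.1 and αβ = 729.60, so Var = αβ/[(α+β)²(α+β+1)] = 729.60/161267.231 = 0.0045.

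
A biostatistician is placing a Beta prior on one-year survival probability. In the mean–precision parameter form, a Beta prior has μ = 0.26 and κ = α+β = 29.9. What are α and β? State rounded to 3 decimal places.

α = μκ = 0.26×29.9 = 7.774 and β = (1−μ)κ = 0.74×29.9 = 22.126.

α = 7.774, β = 22.126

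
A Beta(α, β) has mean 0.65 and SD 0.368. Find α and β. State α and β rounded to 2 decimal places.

α = 0.44, β = 0.24

σ² = 0.368² = 0.135424.
With s = α+β, Var = μ(1−μ)/(s+1), so s+1 = (0.65×0.35)/0.135424 = 1.6799 and s = 0.6799.
α = μs = 0.44, β = (1−μ)s = 0.24.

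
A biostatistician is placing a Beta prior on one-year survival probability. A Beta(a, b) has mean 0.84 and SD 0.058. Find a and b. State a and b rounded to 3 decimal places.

First σ² = 0.003364. Setting a = μn, b = (1−μ)n with n = a+b,
μ(1−μ)/(n+1) = 0.003364 ⇒ n+1 = 0.1344/0.003364 = 39.9524 ⇒ n = 38.9524.
Hence a = 0.84×38.9524 = 32.720, b = 0.16×38.9524 = 6.232.

a = 32.720, b = 6.232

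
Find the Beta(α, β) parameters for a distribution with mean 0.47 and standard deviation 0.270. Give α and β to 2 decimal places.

σ² = 0.270² = 0.072900.
With s = α+β, Var = μ(1−μ)/(s+1), so s+1 = (0.47×0.53)/0.072900 = 3.4170 and s = 2.4170.
α = μs = 1.14, β = (1−μ)s = 1.28.

α = 1.14, β = 1.28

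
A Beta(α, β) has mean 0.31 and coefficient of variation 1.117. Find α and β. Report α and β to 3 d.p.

σ = CV·μ = 1.117×0.31 = 0.34627, so σ² = 0.119903.
s+1 = μ(1−μ)/σ² = 0.2139/0.119903 = 1.7839, so s = α+β = 0.7839.
α = μs = 0.243, β = (1−μ)s = 0.541.

α = 0.243, β = 0.541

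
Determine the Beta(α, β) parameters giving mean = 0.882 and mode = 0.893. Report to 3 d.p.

Let s = α+β. Mean gives α = μs = 0.882s; mode gives (α−1)/(s−2) = 0.893.
Substituting: 0.882s − 1 = 0.893(s−2) = 0.893s − 1.786, so -0.011s = -0.786 and s = 71.4545.
Then α = 0.882×71.4545 = 63.023 and β = s−α = 8.432.

α = 63.023, β = 8.432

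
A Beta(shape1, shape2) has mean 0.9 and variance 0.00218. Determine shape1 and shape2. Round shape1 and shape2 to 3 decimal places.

shape1 = 36.256, shape2 = 4.028

Let s = shape1+shape2. The Beta variance is μ(1−μ)/(s+1).
So s+1 = μ(1−μ)/σ² = (0.9×0.1)/0.00218 = 0.09/0.00218 = 41.2844, giving s = 40.2844.
Then shape1 = μs = 0.9×40.2844 = 36.256 and shape2 = (1−μ)s = 0.1×40.2844 = 4.028.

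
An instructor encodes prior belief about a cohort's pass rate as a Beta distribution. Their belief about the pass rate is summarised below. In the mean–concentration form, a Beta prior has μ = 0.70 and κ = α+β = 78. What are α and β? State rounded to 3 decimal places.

α = 54.600, β = 23.400

α = μκ = 0.70×78 = 54.600 and β = (1−μ)κ = 0.30×78 = 23.400.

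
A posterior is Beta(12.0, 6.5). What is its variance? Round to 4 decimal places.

α+β = 18.5 and αβ = 78.00, so Var = αβ/[(α+β)²(α+β+1)] = 78.00/6673.875 = 0.0117.

0.0117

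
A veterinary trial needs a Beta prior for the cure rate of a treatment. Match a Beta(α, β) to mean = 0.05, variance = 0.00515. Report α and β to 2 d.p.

α = 0.41, β = 7.81

By moment matching, α+β = μ(1−μ)/σ² − 1 = (0.05·0.95)/0.00515 − 1 = 9.2233 − 1 = 8.2233.
Since α/(α+β) = μ, α = 0.05·8.2233 = 0.41 and β = 0.95·8.2233 = 7.81.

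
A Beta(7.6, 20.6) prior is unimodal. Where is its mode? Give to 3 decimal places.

0.252

The density x^(α−1)(1−x)^(β−1) is maximised at (α−1)/(α+β−2) = 6.6/26.2 = 0.252.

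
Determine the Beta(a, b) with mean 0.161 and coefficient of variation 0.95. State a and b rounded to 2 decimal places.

a = 0.77, b = 4.01

Var = (CV·μ)² = (0.95×0.161)² = 0.023394.
a+b = μ(1−μ)/Var − 1 = 0.135079/0.023394 − 1 = 4.7742.
Thus a = 0.161·4.7742 = 0.77 and b = 0.839·4.7742 = 4.01.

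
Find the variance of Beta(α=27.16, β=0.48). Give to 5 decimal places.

μ = 27.16/27.64 = 0.982634; Var = μ(1−μ)/(α+β+1) = 0.0170646/28.64 = 0.00060.

0.00060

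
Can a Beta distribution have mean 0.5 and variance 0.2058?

For any Beta, Var(X) < E[X]·(1−E[X]).
Here μ(1−μ) = 0.5×0.5 = 0.25, and 0.2058 < 0.25.

Yes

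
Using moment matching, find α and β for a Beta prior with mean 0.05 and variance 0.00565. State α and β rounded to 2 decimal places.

Write ν = α+β; then α = μν and Var = μ(1−μ)/(ν+1).
ν = μ(1−μ)/Var − 1 = 0.0475/0.00565 − 1 = 7.4071.
α = 0.05·7.4071 = 0.37, β = 0.95·7.4071 = 7.04.

α = 0.37, β = 7.04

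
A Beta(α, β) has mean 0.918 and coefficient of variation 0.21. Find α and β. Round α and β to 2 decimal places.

α = 0.94, β = 0.08

Var = (CV·μ)² = (0.21×0.918)² = 0.037164.
α+β = μ(1−μ)/Var − 1 = 0.075276/0.037164 − 1 = 1.0255.
Thus α = 0.918·1.0255 = 0.94 and β = 0.082·1.0255 = 0.08.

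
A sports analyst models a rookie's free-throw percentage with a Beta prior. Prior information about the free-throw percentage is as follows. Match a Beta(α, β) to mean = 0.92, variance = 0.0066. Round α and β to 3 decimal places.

Let s = α+β. The Beta variance is μ(1−μ)/(s+1).
So s+1 = μ(1−μ)/σ² = (0.92×0.08)/0.0066 = 0.0736/0.0066 = 11.1515, giving s = 10.1515.
Then α = μs = 0.92×10.1515 = 9.339 and β = (1−μ)s = 0.08×10.1515 = 0.812.

α = 9.339, β = 0.812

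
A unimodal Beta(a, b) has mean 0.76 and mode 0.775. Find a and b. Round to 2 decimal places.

a = 27.87, b = 8.80

Let s = a+b. Mean gives a = μs = 0.76s; mode gives (a−1)/(s−2) = 0.775.
Substituting: 0.76s − 1 = 0.775(s−2) = 0.775s − 1.550, so -0.015s = -0.550 and s = 36.6667.
Then a = 0.76×36.6667 = 27.87 and b = s−a = 8.80.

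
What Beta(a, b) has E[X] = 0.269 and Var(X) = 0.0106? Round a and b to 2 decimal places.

Write ν = a+b; then a = μν and Var = μ(1−μ)/(ν+1).
ν = μ(1−μ)/Var − 1 = 0.196639/0.0106 − 1 = 17.5508.
a = 0.269·17.5508 = 4.72, b = 0.731·17.5508 = 12.83.

a = 4.72, b = 12.83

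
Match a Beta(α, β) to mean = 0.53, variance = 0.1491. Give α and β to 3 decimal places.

Let s = α+β. The Beta variance is μ(1−μ)/(s+1).
So s+1 = μ(1−μ)/σ² = (0.53×0.47)/0.1491 = 0.2491/0.1491 = 1.6707, giving s = 0.6707.
Then α = μs = 0.53×0.6707 = 0.355 and β = (1−μ)s = 0.47×0.6707 = 0.315.

α = 0.355, β = 0.315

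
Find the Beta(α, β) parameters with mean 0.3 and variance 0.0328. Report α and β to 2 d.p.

α = 1.62, β = 3.78

Write ν = α+β; then α = μν and Var = μ(1−μ)/(ν+1).
ν = μ(1−μ)/Var − 1 = 0.21/0.0328 − 1 = 5.4024.
α = 0.3·5.4024 = 1.62, β = 0.7·5.4024 = 3.78.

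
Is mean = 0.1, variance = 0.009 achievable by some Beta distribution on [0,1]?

Yes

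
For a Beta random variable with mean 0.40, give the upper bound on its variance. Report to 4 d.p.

0.2400

For fixed mean μ the Beta variance is μ(1−μ)/(α+β+1), increasing as α+β decreases.
Its least upper bound (not attained) is μ(1−μ) = 0.40·0.60 = 0.2400.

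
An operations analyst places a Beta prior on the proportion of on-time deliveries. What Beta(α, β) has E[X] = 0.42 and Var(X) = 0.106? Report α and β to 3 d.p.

By moment matching, α+β = μ(1−μ)/σ² − 1 = (0.42·0.58)/0.106 − 1 = 2.2981 − 1 = 1.2981.
Since α/(α+β) = μ, α = 0.42·1.2981 = 0.545 and β = 0.58·1.2981 = 0.753.

α = 0.545, β = 0.753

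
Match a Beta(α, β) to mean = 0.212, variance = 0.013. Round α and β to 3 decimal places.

Write ν = α+β; then α = μν and Var = μ(1−μ)/(ν+1).
ν = μ(1−μ)/Var − 1 = 0.167056/0.013 − 1 = 11.8505.
α = 0.212·11.8505 = 2.512, β = 0.788·11.8505 = 9.338.

α = 2.512, β = 9.338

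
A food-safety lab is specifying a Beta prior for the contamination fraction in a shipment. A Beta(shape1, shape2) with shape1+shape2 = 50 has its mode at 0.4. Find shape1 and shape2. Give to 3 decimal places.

shape1 = 20.200, shape2 = 29.800

Since the density peak of Beta(shape1,shape2) is at (shape1−1)/(shape1+shape2−2),
shape1 = 1 + 0.4(50−2) = 20.200 and shape2 = 50 − 20.200 = 29.800.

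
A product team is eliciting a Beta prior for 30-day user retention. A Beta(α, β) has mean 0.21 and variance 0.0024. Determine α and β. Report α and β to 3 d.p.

Write ν = α+β; then α = μν and Var = μ(1−μ)/(ν+1).
ν = μ(1−μ)/Var − 1 = 0.1659/0.0024 − 1 = 68.1250.
α = 0.21·68.1250 = 14.306, β = 0.79·68.1250 = 53.819.

α = 14.306, β = 53.819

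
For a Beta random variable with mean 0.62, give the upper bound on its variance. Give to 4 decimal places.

0.2356

Var = μ(1−μ)/(α+β+1), which approaches μ(1−μ) as α+β → 0.
So the supremum is μ(1−μ) = 0.62×0.38 = 0.2356.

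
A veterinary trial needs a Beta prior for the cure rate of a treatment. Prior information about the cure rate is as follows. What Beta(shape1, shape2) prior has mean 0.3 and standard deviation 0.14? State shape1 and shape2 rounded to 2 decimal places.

Variance = 0.14² = 0.0196. The moment-matching identity shape1+shape2 = μ(1−μ)/Var − 1 gives
shape1+shape2 = 0.21/0.0196 − 1 = 9.7143, so shape1 = μ·9.7143 = 2.91 and shape2 = (1−μ)·9.7143 = 6.80.

shape1 = 2.91, shape2 = 6.80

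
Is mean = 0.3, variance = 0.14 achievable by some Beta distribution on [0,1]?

Yes

The Beta variance bound is σ² < μ(1−μ).
Here μ(1−μ) = 0.3×0.7 = 0.21, and 0.14 < 0.21.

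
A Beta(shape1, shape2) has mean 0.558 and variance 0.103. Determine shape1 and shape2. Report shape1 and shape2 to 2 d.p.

shape1 = 0.78, shape2 = 0.62

Write ν = shape1+shape2; then shape1 = μν and Var = μ(1−μ)/(ν+1).
ν = μ(1−μ)/Var − 1 = 0.246636/0.103 − 1 = 1.3945.
shape1 = 0.558·1.3945 = 0.78, shape2 = 0.442·1.3945 = 0.62.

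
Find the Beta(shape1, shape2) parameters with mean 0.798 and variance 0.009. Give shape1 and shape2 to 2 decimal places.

By moment matching, shape1+shape2 = μ(1−μ)/σ² − 1 = (0.798·0.202)/0.009 − 1 = 17.9107 − 1 = 16.9107.
Since shape1/(shape1+shape2) = μ, shape1 = 0.798·16.9107 = 13.49 and shape2 = 0.202·16.9107 = 3.42.

shape1 = 13.49, shape2 = 3.42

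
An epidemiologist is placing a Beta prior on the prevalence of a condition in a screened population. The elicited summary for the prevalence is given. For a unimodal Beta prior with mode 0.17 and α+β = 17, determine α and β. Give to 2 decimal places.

α = 3.55, β = 13.45

For α,β>1 the mode is (α−1)/(α+β−2), so α = mode·(κ−2)+1 = 0.17×15+1 = 3.55.
And β = (1−mode)·(κ−2)+1 = 0.83×15+1 = 13.45.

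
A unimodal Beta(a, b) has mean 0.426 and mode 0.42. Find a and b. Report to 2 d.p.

Let s = a+b. Mean gives a = μs = 0.426s; mode gives (a−1)/(s−2) = 0.42.
Substituting: 0.426s − 1 = 0.42(s−2) = 0.42s − 0.84, so 0.006s = 0.16 and s = 26.6667.
Then a = 0.426×26.6667 = 11.36 and b = s−a = 15.31.

a = 11.36, b = 15.31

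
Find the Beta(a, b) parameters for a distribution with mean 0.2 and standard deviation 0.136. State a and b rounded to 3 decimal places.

First σ² = 0.018496. Setting a = μn, b = (1−μ)n with n = a+b,
μ(1−μ)/(n+1) = 0.018496 ⇒ n+1 = 0.16/0.018496 = 8.6505 ⇒ n = 7.6505.
Hence a = 0.2×7.6505 = 1.530, b = 0.8×7.6505 = 6.120.

a = 1.530, b = 6.120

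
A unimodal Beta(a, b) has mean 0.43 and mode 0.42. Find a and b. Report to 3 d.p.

a = 6.880, b = 9.120

With s = a+b: μ = a/s and mode = (a−1)/(s−2). Eliminating a = μs,
μs − 1 = m(s−2) ⇒ s(μ−m) = 1−2m ⇒ s = 0.16/0.01 = 16.0000.
So a = μs = 6.880, b = (1−μ)s = 9.120.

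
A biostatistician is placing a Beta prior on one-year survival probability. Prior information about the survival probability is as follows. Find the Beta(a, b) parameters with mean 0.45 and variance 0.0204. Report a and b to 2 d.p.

a = 5.01, b = 6.12

Let s = a+b. The Beta variance is μ(1−μ)/(s+1).
So s+1 = μ(1−μ)/σ² = (0.45×0.55)/0.0204 = 0.2475/0.0204 = 12.1324, giving s = 11.1324.
Then a = μs = 0.45×11.1324 = 5.01 and b = (1−μ)s = 0.55×11.1324 = 6.12.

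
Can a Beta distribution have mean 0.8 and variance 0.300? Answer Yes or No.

A Beta with mean μ has variance μ(1−μ)/(α+β+1) < μ(1−μ).
Here μ(1−μ) = 0.8×0.2 = 0.16, and 0.300 ≥ 0.16.

No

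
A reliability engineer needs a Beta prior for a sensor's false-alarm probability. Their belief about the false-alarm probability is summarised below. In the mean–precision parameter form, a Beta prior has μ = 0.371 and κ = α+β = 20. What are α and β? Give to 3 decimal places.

α = 7.420, β = 12.580

Split κ in proportion μ : (1−μ): α = 0.371·20 = 7.420, β = 20 − 7.420 = 12.580.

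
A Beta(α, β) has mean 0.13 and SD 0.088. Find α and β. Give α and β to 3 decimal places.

α = 1.769, β = 11.836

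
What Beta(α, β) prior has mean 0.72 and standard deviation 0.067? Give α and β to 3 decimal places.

α = 31.615, β = 12.295

σ² = 0.067² = 0.004489.
With s = α+β, Var = μ(1−μ)/(s+1), so s+1 = (0.72×0.28)/0.004489 = 44.9098 and s = 43.9098.
α = μs = 31.615, β = (1−μ)s = 12.295.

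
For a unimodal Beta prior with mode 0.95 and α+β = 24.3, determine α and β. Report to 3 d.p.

Since the density peak of Beta(α,β) is at (α−1)/(α+β−2),
α = 1 + 0.95(24.3−2) = 22.185 and β = 24.3 − 22.185 = 2.115.

α = 22.185, β = 2.115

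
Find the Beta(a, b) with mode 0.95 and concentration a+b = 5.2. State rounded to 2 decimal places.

a = 4.04, b = 1.16

For a,b>1 the mode is (a−1)/(a+b−2), so a = mode·(κ−2)+1 = 0.95×3.2+1 = 4.04.
And b = (1−mode)·(κ−2)+1 = 0.05×3.2+1 = 1.16.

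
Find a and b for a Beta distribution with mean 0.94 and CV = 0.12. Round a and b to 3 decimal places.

a = 3.227, b = 0.206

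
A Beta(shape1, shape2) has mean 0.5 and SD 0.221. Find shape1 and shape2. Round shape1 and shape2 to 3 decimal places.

First σ² = 0.048841. Setting shape1 = μn, shape2 = (1−μ)n with n = shape1+shape2,
μ(1−μ)/(n+1) = 0.048841 ⇒ n+1 = 0.25/0.048841 = 5.1187 ⇒ n = 4.1187.
Hence shape1 = 0.5×4.1187 = 2.059, shape2 = 0.5×4.1187 = 2.059.

shape1 = 2.059, shape2 = 2.059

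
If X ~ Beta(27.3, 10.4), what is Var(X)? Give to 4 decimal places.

0.0052

Var = αβ/[(α+β)²(α+β+1)] = (27.3×10.4)/(37.7²×38.7) = 283.92/55003.923 = 0.0052.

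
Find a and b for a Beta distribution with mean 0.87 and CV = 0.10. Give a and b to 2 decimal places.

Var = (CV·μ)² = (0.10×0.87)² = 0.007569.
a+b = μ(1−μ)/Var − 1 = 0.1131/0.007569 − 1 = 13.9425.
Thus a = 0.87·13.9425 = 12.13 and b = 0.13·13.9425 = 1.81.

a = 12.13, b = 1.81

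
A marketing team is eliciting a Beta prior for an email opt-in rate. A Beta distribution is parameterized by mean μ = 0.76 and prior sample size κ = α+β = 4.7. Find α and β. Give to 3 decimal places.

α = μκ = 0.76×4.7 = 3.572 and β = (1−μ)κ = 0.24×4.7 = 1.128.

α = 3.572, β = 1.128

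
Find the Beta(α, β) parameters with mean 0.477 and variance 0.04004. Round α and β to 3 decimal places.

α = 2.495, β = 2.736

Write ν = α+β; then α = μν and Var = μ(1−μ)/(ν+1).
ν = μ(1−μ)/Var − 1 = 0.249471/0.04004 − 1 = 5.2305.
α = 0.477·5.2305 = 2.495, β = 0.523·5.2305 = 2.736.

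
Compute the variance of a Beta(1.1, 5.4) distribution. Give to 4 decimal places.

0.0187

Var = αβ/[(α+β)²(α+β+1)] = (1.1×5.4)/(6.5²×7.5) = 5.94/316.875 = 0.0187.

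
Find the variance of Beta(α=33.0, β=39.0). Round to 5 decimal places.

α+β = 72.0 and αβ = 1287.00, so Var = αβ/[(α+β)²(α+β+1)] = 1287.00/378432.000 = 0.00340.

0.00340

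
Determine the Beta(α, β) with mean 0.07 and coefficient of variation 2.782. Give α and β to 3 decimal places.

α = 0.050, β = 0.666

σ = CV·μ = 2.782×0.07 = 0.19474, so σ² = 0.037924.
s+1 = μ(1−μ)/σ² = 0.0651/0.037924 = 1.7166, so s = α+β = 0.7166.
α = μs = 0.050, β = (1−μ)s = 0.666.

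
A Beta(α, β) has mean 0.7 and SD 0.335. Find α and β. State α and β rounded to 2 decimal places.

α = 0.61, β = 0.26

First σ² = 0.112225. Setting α = μn, β = (1−μ)n with n = α+β,
μ(1−μ)/(n+1) = 0.112225 ⇒ n+1 = 0.21/0.112225 = 1.8712 ⇒ n = 0.8712.
Hence α = 0.7×0.8712 = 0.61, β = 0.3×0.8712 = 0.26.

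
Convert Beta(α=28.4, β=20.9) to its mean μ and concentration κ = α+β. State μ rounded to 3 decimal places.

μ = 0.576, κ = 49.3

κ = α+β = 28.4+20.9 = 49.3; μ = α/κ = 28.4/49.3 = 0.576.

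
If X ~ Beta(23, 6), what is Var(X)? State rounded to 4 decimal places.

μ = 23/29 = 0.793103; Var = μ(1−μ)/(α+β+1) = 0.1640904/30 = 0.0055.

0.0055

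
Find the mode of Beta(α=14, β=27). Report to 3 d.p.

With α,β > 1, mode = (α−1)/(α+β−2) = 13/39 = 0.333.

0.333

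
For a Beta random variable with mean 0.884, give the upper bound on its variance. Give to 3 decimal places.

Var = μ(1−μ)/(α+β+1), which approaches μ(1−μ) as α+β → 0.
So the supremum is μ(1−μ) = 0.884×0.116 = 0.103.

0.103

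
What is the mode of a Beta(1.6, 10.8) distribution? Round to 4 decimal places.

0.0577

With α,β > 1, mode = (α−1)/(α+β−2) = 0.6/10.4 = 0.0577.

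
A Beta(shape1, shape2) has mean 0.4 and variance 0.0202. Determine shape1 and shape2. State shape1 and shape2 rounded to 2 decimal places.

shape1 = 4.35, shape2 = 6.53

Write ν = shape1+shape2; then shape1 = μν and Var = μ(1−μ)/(ν+1).
ν = μ(1−μ)/Var − 1 = 0.24/0.0202 − 1 = 10.8812.
shape1 = 0.4·10.8812 = 4.35, shape2 = 0.6·10.8812 = 6.53.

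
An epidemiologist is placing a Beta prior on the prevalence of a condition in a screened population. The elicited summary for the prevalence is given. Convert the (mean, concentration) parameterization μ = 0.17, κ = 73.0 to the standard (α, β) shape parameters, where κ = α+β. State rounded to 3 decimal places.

Split κ in proportion μ : (1−μ): α = 0.17·73.0 = 12.410, β = 73.0 − 12.410 = 60.590.

α = 12.410, β = 60.590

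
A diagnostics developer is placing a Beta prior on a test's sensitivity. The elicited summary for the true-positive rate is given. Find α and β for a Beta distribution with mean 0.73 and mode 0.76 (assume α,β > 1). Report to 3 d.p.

α = 12.653, β = 4.680

With s = α+β: μ = α/s and mode = (α−1)/(s−2). Eliminating α = μs,
μs − 1 = m(s−2) ⇒ s(μ−m) = 1−2m ⇒ s = -0.52/-0.03 = 17.3333.
So α = μs = 12.653, β = (1−μ)s = 4.680.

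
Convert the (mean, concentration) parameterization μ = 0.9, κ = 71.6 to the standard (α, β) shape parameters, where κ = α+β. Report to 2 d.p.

α = 64.44, β = 7.16

Split κ in proportion μ : (1−μ): α = 0.9·71.6 = 64.44, β = 71.6 − 64.44 = 7.16.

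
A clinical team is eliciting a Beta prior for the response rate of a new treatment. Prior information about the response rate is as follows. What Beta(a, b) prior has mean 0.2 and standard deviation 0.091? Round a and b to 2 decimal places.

a = 3.66, b = 14.66

Variance = 0.091² = 0.008281. The moment-matching identity a+b = μ(1−μ)/Var − 1 gives
a+b = 0.16/0.008281 − 1 = 18.3213, so a = μ·18.3213 = 3.66 and b = (1−μ)·18.3213 = 14.66.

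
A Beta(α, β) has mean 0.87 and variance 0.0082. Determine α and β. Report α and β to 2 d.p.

α = 11.13, β = 1.66

Write ν = α+β; then α = μν and Var = μ(1−μ)/(ν+1).
ν = μ(1−μ)/Var − 1 = 0.1131/0.0082 − 1 = 12.7927.
α = 0.87·12.7927 = 11.13, β = 0.13·12.7927 = 1.66.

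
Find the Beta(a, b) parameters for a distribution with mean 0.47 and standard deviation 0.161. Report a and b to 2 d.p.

a = 4.05, b = 4.56

σ² = 0.161² = 0.025921.
With s = a+b, Var = μ(1−μ)/(s+1), so s+1 = (0.47×0.53)/0.025921 = 9.6100 and s = 8.6100.
a = μs = 4.05, b = (1−μ)s = 4.56.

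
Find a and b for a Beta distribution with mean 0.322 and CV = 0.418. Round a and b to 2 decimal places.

a = 3.56, b = 7.49

σ = CV·μ = 0.418×0.322 = 0.13460, so σ² = 0.018116.
s+1 = μ(1−μ)/σ² = 0.218316/0.018116 = 12.0509, so s = a+b = 11.0509.
a = μs = 3.56, b = (1−μ)s = 7.49.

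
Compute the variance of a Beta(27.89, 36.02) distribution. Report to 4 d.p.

0.0038

Var = αβ/[(α+β)²(α+β+1)] = (27.89×36.02)/(63.91²×64.91) = 1004.5978/265124.122571 = 0.0038.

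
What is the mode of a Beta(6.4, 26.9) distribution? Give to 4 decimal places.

0.1725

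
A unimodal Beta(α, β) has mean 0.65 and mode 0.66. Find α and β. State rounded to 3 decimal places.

α = 20.800, β = 11.200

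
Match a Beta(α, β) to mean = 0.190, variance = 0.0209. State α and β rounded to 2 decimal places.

α = 1.21, β = 5.15

Write ν = α+β; then α = μν and Var = μ(1−μ)/(ν+1).
ν = μ(1−μ)/Var − 1 = 0.153900/0.0209 − 1 = 6.3636.
α = 0.190·6.3636 = 1.21, β = 0.810·6.3636 = 5.15.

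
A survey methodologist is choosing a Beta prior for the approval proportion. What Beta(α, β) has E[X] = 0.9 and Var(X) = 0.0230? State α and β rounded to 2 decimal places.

By moment matching, α+β = μ(1−μ)/σ² − 1 = (0.9·0.1)/0.0230 − 1 = 3.9130 − 1 = 2.9130.
Since α/(α+β) = μ, α = 0.9·2.9130 = 2.62 and β = 0.1·2.9130 = 0.29.

α = 2.62, β = 0.29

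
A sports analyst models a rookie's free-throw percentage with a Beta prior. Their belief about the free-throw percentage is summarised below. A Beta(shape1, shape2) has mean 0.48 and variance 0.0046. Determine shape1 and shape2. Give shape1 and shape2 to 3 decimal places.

Let s = shape1+shape2. The Beta variance is μ(1−μ)/(s+1).
So s+1 = μ(1−μ)/σ² = (0.48×0.52)/0.0046 = 0.2496/0.0046 = 54.2609, giving s = 53.2609.
Then shape1 = μs = 0.48×53.2609 = 25.565 and shape2 = (1−μ)s = 0.52×53.2609 = 27.696.

shape1 = 25.565, shape2 = 27.696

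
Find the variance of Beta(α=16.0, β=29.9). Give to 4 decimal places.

0.0048

α+β = 45.9 and αβ = 478.40, so Var = αβ/[(α+β)²(α+β+1)] = 478.40/98809.389 = 0.0048.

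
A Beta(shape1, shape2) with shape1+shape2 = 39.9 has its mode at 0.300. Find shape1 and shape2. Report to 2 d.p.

shape1 = 12.37, shape2 = 27.53

Since the density peak of Beta(shape1,shape2) is at (shape1−1)/(shape1+shape2−2),
shape1 = 1 + 0.300(39.9−2) = 12.37 and shape2 = 39.9 − 12.37 = 27.53.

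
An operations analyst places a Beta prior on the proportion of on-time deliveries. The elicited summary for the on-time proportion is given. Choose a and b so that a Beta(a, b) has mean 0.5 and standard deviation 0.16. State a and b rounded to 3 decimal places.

σ² = 0.16² = 0.0256.
With s = a+b, Var = μ(1−μ)/(s+1), so s+1 = (0.5×0.5)/0.0256 = 9.7656 and s = 8.7656.
a = μs = 4.383, b = (1−μ)s = 4.383.

a = 4.383, b = 4.383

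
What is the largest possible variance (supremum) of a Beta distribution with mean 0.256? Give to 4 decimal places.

0.1905

For fixed mean μ the Beta variance is μ(1−μ)/(α+β+1), increasing as α+β decreases.
Its least upper bound (not attained) is μ(1−μ) = 0.256·0.744 = 0.1905.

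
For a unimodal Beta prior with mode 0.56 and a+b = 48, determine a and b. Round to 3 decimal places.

a = 26.760, b = 21.240

Since the density peak of Beta(a,b) is at (a−1)/(a+b−2),
a = 1 + 0.56(48−2) = 26.760 and b = 48 − 26.760 = 21.240.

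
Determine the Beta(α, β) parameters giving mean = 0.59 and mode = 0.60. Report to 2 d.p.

With s = α+β: μ = α/s and mode = (α−1)/(s−2). Eliminating α = μs,
μs − 1 = m(s−2) ⇒ s(μ−m) = 1−2m ⇒ s = -0.20/-0.01 = 20.0000.
So α = μs = 11.80, β = (1−μ)s = 8.20.

α = 11.80, β = 8.20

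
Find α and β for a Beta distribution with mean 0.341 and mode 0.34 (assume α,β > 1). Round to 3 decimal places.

α = 109.120, β = 210.880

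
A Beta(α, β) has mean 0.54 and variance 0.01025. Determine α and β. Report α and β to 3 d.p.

α = 12.546, β = 10.688

Let s = α+β. The Beta variance is μ(1−μ)/(s+1).
So s+1 = μ(1−μ)/σ² = (0.54×0.46)/0.01025 = 0.2484/0.01025 = 24.2341, giving s = 23.2341.
Then α = μs = 0.54×23.2341 = 12.546 and β = (1−μ)s = 0.46×23.2341 = 10.688.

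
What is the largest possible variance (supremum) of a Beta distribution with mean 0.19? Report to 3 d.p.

0.154

Var = μ(1−μ)/(α+β+1), which approaches μ(1−μ) as α+β → 0.
So the supremum is μ(1−μ) = 0.19×0.81 = 0.154.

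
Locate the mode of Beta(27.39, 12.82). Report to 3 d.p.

0.691

With α,β > 1, mode = (α−1)/(α+β−2) = 26.39/38.21 = 0.691.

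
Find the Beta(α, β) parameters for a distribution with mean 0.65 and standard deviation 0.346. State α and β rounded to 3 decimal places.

σ² = 0.346² = 0.119716.
With s = α+β, Var = μ(1−μ)/(s+1), so s+1 = (0.65×0.35)/0.119716 = 1.9003 and s = 0.9003.
α = μs = 0.585, β = (1−μ)s = 0.315.

α = 0.585, β = 0.315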